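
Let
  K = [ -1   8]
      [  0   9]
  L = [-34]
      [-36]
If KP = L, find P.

Since K multiplies P on the left, P = K⁻¹L.
det K = -9; the adjugate gives K⁻¹ = [[-1, 8/9], [0, 1/9]].
P = K⁻¹L = [[-1, 8/9], [0, 1/9]] · [[-34], [-36]] = [[2], [-4]].

P = [[2], [-4]]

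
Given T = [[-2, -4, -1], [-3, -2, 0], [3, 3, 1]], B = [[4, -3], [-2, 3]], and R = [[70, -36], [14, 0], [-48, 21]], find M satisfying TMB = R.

M = T⁻¹RB⁻¹ (apply T⁻¹ on the left and B⁻¹ on the right).
T has determinant -5; T⁻¹ = [[2/5, -1/5, 2/5], [-3/5, -1/5, -3/5], [3/5, 6/5, 8/5]].
det B = 6; the adjugate gives B⁻¹ = [[1/2, 1/2], [1/3, 2/3]].
T⁻¹R = [[6, -6], [-16, 9], [-18, 12]].
M = (T⁻¹R)B⁻¹ = [[1, -1], [-5, -2], [-5, -1]].

M = [[1, -1], [-5, -2], [-5, -1]]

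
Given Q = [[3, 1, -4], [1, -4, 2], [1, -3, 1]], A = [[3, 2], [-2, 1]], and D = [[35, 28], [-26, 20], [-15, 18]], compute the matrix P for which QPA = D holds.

Left-multiply by Q⁻¹ and right-multiply by A⁻¹: P = Q⁻¹DA⁻¹.
det Q = 3; the adjugate gives Q⁻¹ = [[2/3, 11/3, -14/3], [1/3, 7/3, -10/3], [1/3, 10/3, -13/3]].
A has determinant 7; A⁻¹ = [[1/7, -2/7], [2/7, 3/7]].
Q⁻¹D = [[-2, 8], [1, -4], [-10, -2]].
P = (Q⁻¹D)A⁻¹ = [[2, 4], [-1, -2], [-2, 2]].

P = [[2, 4], [-1, -2], [-2, 2]]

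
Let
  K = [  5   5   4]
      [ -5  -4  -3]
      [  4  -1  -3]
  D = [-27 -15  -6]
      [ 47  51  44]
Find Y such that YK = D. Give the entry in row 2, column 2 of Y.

K is on the right of Y, so right-multiply by K⁻¹: Y = DK⁻¹.
K has determinant -6; K⁻¹ = [[-3/2, -11/6, -1/6], [9/2, 31/6, 5/6], [-7/2, -25/6, -5/6]].
Y = DK⁻¹ = [[-27, -15, -6], [47, 51, 44]] · [[-3/2, -11/6, -1/6], [9/2, 31/6, 5/6], [-7/2, -25/6, -5/6]] = [[-6, -3, -3], [5, -6, -2]].

-6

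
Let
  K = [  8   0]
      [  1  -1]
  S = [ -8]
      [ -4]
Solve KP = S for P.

Left-multiplying both sides by K⁻¹ gives P = K⁻¹S.
det K = -8, so K⁻¹ = [[1/8, 0], [1/8, -1]].
P = K⁻¹S = [[1/8, 0], [1/8, -1]] · [[-8], [-4]] = [[-1], [3]].

P = [[-1], [3]]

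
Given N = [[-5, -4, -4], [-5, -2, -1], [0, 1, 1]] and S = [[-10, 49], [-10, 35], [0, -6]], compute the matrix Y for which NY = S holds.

Since N multiplies Y on the left, Y = N⁻¹S.
det N = 5; the adjugate gives N⁻¹ = [[-1/5, 0, -4/5], [1, -1, 3], [-1, 1, -2]].
Y = N⁻¹S = [[-1/5, 0, -4/5], [1, -1, 3], [-1, 1, -2]] · [[-10, 49], [-10, 35], [0, -6]] = [[2, -5], [0, -4], [0, -2]].

Y = [[2, -5], [0, -4], [0, -2]]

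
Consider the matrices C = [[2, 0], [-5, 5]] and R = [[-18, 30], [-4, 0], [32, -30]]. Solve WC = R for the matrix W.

W = [[6, 6], [-2, 0], [1, -6]]

C is on the right of W, so right-multiply by C⁻¹: W = RC⁻¹.
det C = 10; the adjugate gives C⁻¹ = [[1/2, 0], [1/2, 1/5]].
W = RC⁻¹ = [[-18, 30], [-4, 0], [32, -30]] · [[1/2, 0], [1/2, 1/5]] = [[6, 6], [-2, 0], [1, -6]].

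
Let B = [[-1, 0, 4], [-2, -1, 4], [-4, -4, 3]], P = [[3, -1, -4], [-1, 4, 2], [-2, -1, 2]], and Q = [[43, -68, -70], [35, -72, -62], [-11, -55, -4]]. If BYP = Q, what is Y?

Y = [[-4, 3, 0], [4, -3, -4], [3, -2, 2]]

Left-multiply by B⁻¹ and right-multiply by P⁻¹: Y = B⁻¹QP⁻¹.
det B = 3, so B⁻¹ = [[13/3, -16/3, 4/3], [-10/3, 13/3, -4/3], [4/3, -4/3, 1/3]].
det P = -4, so P⁻¹ = [[-5/2, -3/2, -7/2], [1/2, 1/2, 1/2], [-9/4, -5/4, -11/4]].
B⁻¹Q = [[-15, 16, 22], [23, -12, -30], [7, -13, -12]].
Y = (B⁻¹Q)P⁻¹ = [[-4, 3, 0], [4, -3, -4], [3, -2, 2]].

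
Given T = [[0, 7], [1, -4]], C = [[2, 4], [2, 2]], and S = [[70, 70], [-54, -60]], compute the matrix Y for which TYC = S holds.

Y = [[-3, -4], [0, 5]]

Left-multiply by T⁻¹ and right-multiply by C⁻¹: Y = T⁻¹SC⁻¹.
det T = -7; the adjugate gives T⁻¹ = [[4/7, 1], [1/7, 0]].
C has determinant -4; C⁻¹ = [[-1/2, 1], [1/2, -1/2]].
T⁻¹S = [[-14, -20], [10, 10]].
Y = (T⁻¹S)C⁻¹ = [[-3, -4], [0, 5]].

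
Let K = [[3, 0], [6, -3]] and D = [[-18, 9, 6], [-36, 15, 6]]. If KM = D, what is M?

Left-multiplying both sides by K⁻¹ gives M = K⁻¹D.
K has determinant -9; K⁻¹ = [[1/3, 0], [2/3, -1/3]].
M = K⁻¹D = [[1/3, 0], [2/3, -1/3]] · [[-18, 9, 6], [-36, 15, 6]] = [[-6, 3, 2], [0, 1, 2]].

M = [[-6, 3, 2], [0, 1, 2]]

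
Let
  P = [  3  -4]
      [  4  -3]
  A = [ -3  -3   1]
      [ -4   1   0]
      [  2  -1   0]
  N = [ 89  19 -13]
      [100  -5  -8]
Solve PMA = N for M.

M = [[1, -3, 5], [4, -1, 0]]

Isolating M: multiply by P⁻¹ from the left and A⁻¹ from the right, so M = P⁻¹NA⁻¹.
det P = 7; the adjugate gives P⁻¹ = [[-3/7, 4/7], [-4/7, 3/7]].
det A = 2, so A⁻¹ = [[0, -1/2, -1/2], [0, -1, -2], [1, -9/2, -15/2]].
P⁻¹N = [[19, -11, 1], [-8, -13, 4]].
M = (P⁻¹N)A⁻¹ = [[1, -3, 5], [4, -1, 0]].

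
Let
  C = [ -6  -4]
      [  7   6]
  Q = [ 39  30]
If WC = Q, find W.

W = [[-3, 3]]

C is on the right of W, so right-multiply by C⁻¹: W = QC⁻¹.
det C = -8; the adjugate gives C⁻¹ = [[-3/4, -1/2], [7/8, 3/4]].
W = QC⁻¹ = [[39, 30]] · [[-3/4, -1/2], [7/8, 3/4]] = [[-3, 3]].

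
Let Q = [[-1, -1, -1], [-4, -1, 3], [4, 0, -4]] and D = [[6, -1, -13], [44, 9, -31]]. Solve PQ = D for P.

Q is on the right of P, so right-multiply by Q⁻¹: P = DQ⁻¹.
det Q = -4; the adjugate gives Q⁻¹ = [[-1, 1, 1], [1, -2, -7/4], [-1, 1, 3/4]].
P = DQ⁻¹ = [[6, -1, -13], [44, 9, -31]] · [[-1, 1, 1], [1, -2, -7/4], [-1, 1, 3/4]] = [[6, -5, -2], [-4, -5, 5]].

P = [[6, -5, -2], [-4, -5, 5]]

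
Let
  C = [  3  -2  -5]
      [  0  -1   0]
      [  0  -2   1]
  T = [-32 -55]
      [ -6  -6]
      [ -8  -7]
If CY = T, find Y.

Y = [[0, -6], [6, 6], [4, 5]]

Since C multiplies Y on the left, Y = C⁻¹T.
C has determinant -3; C⁻¹ = [[1/3, -4, 5/3], [0, -1, 0], [0, -2, 1]].
Y = C⁻¹T = [[1/3, -4, 5/3], [0, -1, 0], [0, -2, 1]] · [[-32, -55], [-6, -6], [-8, -7]] = [[0, -6], [6, 6], [4, 5]].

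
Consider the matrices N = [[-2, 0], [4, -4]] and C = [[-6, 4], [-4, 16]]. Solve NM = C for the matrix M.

M = [[3, -2], [4, -6]]

Left-multiplying both sides by N⁻¹ gives M = N⁻¹C.
det N = 8, so N⁻¹ = [[-1/2, 0], [-1/2, -1/4]].
M = N⁻¹C = [[-1/2, 0], [-1/2, -1/4]] · [[-6, 4], [-4, 16]] = [[3, -2], [4, -6]].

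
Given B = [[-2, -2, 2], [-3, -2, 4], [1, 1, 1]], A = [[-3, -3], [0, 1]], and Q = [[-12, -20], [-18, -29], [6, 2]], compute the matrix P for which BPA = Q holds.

Left-multiply by B⁻¹ and right-multiply by A⁻¹: P = B⁻¹QA⁻¹.
B has determinant -4; B⁻¹ = [[3/2, -1, 1], [-7/4, 1, -1/2], [1/4, 0, 1/2]].
A has determinant -3; A⁻¹ = [[-1/3, -1], [0, 1]].
B⁻¹Q = [[6, 1], [0, 5], [0, -4]].
P = (B⁻¹Q)A⁻¹ = [[-2, -5], [0, 5], [0, -4]].

P = [[-2, -5], [0, 5], [0, -4]]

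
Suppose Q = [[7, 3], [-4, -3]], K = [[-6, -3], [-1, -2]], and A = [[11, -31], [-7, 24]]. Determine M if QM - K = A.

QM = A + K = [[5, -34], [-8, 22]].
Since Q multiplies M on the left, M = Q⁻¹(A + K).
Q has determinant -9; Q⁻¹ = [[1/3, 1/3], [-4/9, -7/9]].
M = Q⁻¹(A + K) = [[-1, -4], [4, -2]].

M = [[-1, -4], [4, -2]]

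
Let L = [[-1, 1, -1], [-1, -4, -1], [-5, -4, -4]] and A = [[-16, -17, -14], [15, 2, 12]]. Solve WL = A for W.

W = [[3, 3, 2], [-2, 2, -3]]

Since L sits to the right of W, W = AL⁻¹.
L has determinant 5; L⁻¹ = [[12/5, 8/5, -1], [1/5, -1/5, 0], [-16/5, -9/5, 1]].
W = AL⁻¹ = [[-16, -17, -14], [15, 2, 12]] · [[12/5, 8/5, -1], [1/5, -1/5, 0], [-16/5, -9/5, 1]] = [[3, 3, 2], [-2, 2, -3]].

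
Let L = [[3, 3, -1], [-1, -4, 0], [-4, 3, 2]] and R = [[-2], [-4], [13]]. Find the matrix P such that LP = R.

P = [[0], [1], [5]]

Left-multiplying both sides by L⁻¹ gives P = L⁻¹R.
det L = 1, so L⁻¹ = [[-8, -9, -4], [2, 2, 1], [-19, -21, -9]].
P = L⁻¹R = [[-8, -9, -4], [2, 2, 1], [-19, -21, -9]] · [[-2], [-4], [13]] = [[0], [1], [5]].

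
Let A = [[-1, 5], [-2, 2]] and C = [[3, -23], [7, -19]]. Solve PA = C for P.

P = [[-5, 1], [-3, -2]]

Since A sits to the right of P, P = CA⁻¹.
A has determinant 8; A⁻¹ = [[1/4, -5/8], [1/4, -1/8]].
P = CA⁻¹ = [[3, -23], [7, -19]] · [[1/4, -5/8], [1/4, -1/8]] = [[-5, 1], [-3, -2]].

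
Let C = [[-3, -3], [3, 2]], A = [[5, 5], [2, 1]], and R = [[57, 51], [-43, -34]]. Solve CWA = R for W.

W = C⁻¹RA⁻¹ (apply C⁻¹ on the left and A⁻¹ on the right).
C has determinant 3; C⁻¹ = [[2/3, 1], [-1, -1]].
det A = -5; the adjugate gives A⁻¹ = [[-1/5, 1], [2/5, -1]].
C⁻¹R = [[-5, 0], [-14, -17]].
W = (C⁻¹R)A⁻¹ = [[1, -5], [-4, 3]].

W = [[1, -5], [-4, 3]]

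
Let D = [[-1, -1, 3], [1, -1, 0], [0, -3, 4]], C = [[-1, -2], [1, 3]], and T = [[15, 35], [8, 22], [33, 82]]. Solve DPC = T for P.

P = [[1, 2], [3, -4], [-2, 1]]

Left-multiply by D⁻¹ and right-multiply by C⁻¹: P = D⁻¹TC⁻¹.
det D = -1, so D⁻¹ = [[4, 5, -3], [4, 4, -3], [3, 3, -2]].
det C = -1, so C⁻¹ = [[-3, -2], [1, 1]].
D⁻¹T = [[1, 4], [-7, -18], [3, 7]].
P = (D⁻¹T)C⁻¹ = [[1, 2], [3, -4], [-2, 1]].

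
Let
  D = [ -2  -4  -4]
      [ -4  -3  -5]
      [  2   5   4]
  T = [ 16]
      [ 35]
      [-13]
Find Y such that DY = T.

Y = [[-6], [3], [-4]]

Left-multiplying both sides by D⁻¹ gives Y = D⁻¹T.
D has determinant 6; D⁻¹ = [[13/6, -2/3, 4/3], [1, 0, 1], [-7/3, 1/3, -5/3]].
Y = D⁻¹T = [[13/6, -2/3, 4/3], [1, 0, 1], [-7/3, 1/3, -5/3]] · [[16], [35], [-13]] = [[-6], [3], [-4]].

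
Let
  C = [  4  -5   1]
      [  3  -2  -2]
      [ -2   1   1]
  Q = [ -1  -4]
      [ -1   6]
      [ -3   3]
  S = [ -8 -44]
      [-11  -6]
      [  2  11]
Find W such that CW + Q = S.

W = [[0, -4], [2, 4], [3, -4]]

CW = S − Q = [[-7, -40], [-10, -12], [5, 8]].
C is on the left of W, so left-multiply by C⁻¹: W = C⁻¹(S − Q).
det C = -6; the adjugate gives C⁻¹ = [[0, -1, -2], [-1/6, -1, -11/6], [1/6, -1, -7/6]].
W = C⁻¹(S − Q) = [[0, -4], [2, 4], [3, -4]].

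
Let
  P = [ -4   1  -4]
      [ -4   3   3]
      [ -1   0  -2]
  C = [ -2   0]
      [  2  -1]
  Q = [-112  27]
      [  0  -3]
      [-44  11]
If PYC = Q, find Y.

Y = [[-3, 3], [1, 1], [-4, 4]]

Left-multiply by P⁻¹ and right-multiply by C⁻¹: Y = P⁻¹QC⁻¹.
P has determinant 1; P⁻¹ = [[-6, 2, 15], [-11, 4, 28], [3, -1, -8]].
C has determinant 2; C⁻¹ = [[-1/2, 0], [-1, -1]].
P⁻¹Q = [[12, -3], [0, -1], [16, -4]].
Y = (P⁻¹Q)C⁻¹ = [[-3, 3], [1, 1], [-4, 4]].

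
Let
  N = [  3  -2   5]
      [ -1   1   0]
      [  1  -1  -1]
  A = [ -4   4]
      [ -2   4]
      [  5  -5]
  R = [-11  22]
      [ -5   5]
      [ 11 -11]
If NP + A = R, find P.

P = [[2, -5], [-1, -4], [-3, 5]]

NP = R − A = [[-7, 18], [-3, 1], [6, -6]].
Since N multiplies P on the left, P = N⁻¹(R − A).
det N = -1, so N⁻¹ = [[1, 7, 5], [1, 8, 5], [0, -1, -1]].
P = N⁻¹(R − A) = [[2, -5], [-1, -4], [-3, 5]].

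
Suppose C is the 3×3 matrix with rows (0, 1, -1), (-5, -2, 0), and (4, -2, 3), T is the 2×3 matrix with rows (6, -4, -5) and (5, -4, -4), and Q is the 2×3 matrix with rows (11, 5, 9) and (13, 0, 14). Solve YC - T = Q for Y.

Y = [[5, -1, 3], [-4, -2, 2]]

YC = Q + T = [[17, 1, 4], [18, -4, 10]].
Since C sits to the right of Y, Y = (Q + T)C⁻¹.
det C = -3; the adjugate gives C⁻¹ = [[2, 1/3, 2/3], [-5, -4/3, -5/3], [-6, -4/3, -5/3]].
Y = (Q + T)C⁻¹ = [[5, -1, 3], [-4, -2, 2]].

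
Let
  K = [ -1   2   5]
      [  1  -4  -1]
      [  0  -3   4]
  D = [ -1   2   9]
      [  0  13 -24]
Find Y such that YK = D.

Y = [[4, 3, -2], [-5, -5, -1]]

K is on the right of Y, so right-multiply by K⁻¹: Y = DK⁻¹.
det K = -4; the adjugate gives K⁻¹ = [[19/4, 23/4, -9/2], [1, 1, -1], [3/4, 3/4, -1/2]].
Y = DK⁻¹ = [[-1, 2, 9], [0, 13, -24]] · [[19/4, 23/4, -9/2], [1, 1, -1], [3/4, 3/4, -1/2]] = [[4, 3, -2], [-5, -5, -1]].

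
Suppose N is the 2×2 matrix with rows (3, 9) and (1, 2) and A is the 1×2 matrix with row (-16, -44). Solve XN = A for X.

X = [[-4, -4]]

Since N sits to the right of X, X = AN⁻¹.
det N = -3, so N⁻¹ = [[-2/3, 3], [1/3, -1]].
X = AN⁻¹ = [[-16, -44]] · [[-2/3, 3], [1/3, -1]] = [[-4, -4]].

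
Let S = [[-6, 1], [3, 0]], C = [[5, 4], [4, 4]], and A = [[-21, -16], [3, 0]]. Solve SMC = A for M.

Isolating M: multiply by S⁻¹ from the left and C⁻¹ from the right, so M = S⁻¹AC⁻¹.
det S = -3; the adjugate gives S⁻¹ = [[0, 1/3], [1, 2]].
C has determinant 4; C⁻¹ = [[1, -1], [-1, 5/4]].
S⁻¹A = [[1, 0], [-15, -16]].
M = (S⁻¹A)C⁻¹ = [[1, -1], [1, -5]].

M = [[1, -1], [1, -5]]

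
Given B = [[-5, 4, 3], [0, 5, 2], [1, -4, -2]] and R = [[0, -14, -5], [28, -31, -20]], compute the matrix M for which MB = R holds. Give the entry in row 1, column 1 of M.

Since B sits to the right of M, M = RB⁻¹.
B has determinant 3; B⁻¹ = [[-2/3, -4/3, -7/3], [2/3, 7/3, 10/3], [-5/3, -16/3, -25/3]].
M = RB⁻¹ = [[0, -14, -5], [28, -31, -20]] · [[-2/3, -4/3, -7/3], [2/3, 7/3, 10/3], [-5/3, -16/3, -25/3]] = [[-1, -6, -5], [-6, -3, -2]].

-1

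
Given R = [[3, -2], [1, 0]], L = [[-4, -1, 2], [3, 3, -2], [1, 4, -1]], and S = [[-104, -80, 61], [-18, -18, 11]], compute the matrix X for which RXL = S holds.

Isolating X: multiply by R⁻¹ from the left and L⁻¹ from the right, so X = R⁻¹SL⁻¹.
det R = 2, so R⁻¹ = [[0, 1], [-1/2, 3/2]].
L has determinant -3; L⁻¹ = [[-5/3, -7/3, 4/3], [-1/3, -2/3, 2/3], [-3, -5, 3]].
R⁻¹S = [[-18, -18, 11], [25, 13, -14]].
X = (R⁻¹S)L⁻¹ = [[3, -1, -3], [-4, 3, 0]].

X = [[3, -1, -3], [-4, 3, 0]]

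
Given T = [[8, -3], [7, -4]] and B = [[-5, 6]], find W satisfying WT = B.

W = [[2, -3]]

T is on the right of W, so right-multiply by T⁻¹: W = BT⁻¹.
T has determinant -11; T⁻¹ = [[4/11, -3/11], [7/11, -8/11]].
W = BT⁻¹ = [[-5, 6]] · [[4/11, -3/11], [7/11, -8/11]] = [[2, -3]].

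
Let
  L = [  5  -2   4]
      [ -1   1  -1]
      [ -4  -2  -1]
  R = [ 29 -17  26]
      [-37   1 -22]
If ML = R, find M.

Since L sits to the right of M, M = RL⁻¹.
L has determinant 3; L⁻¹ = [[-1, -10/3, -2/3], [1, 11/3, 1/3], [2, 6, 1]].
M = RL⁻¹ = [[29, -17, 26], [-37, 1, -22]] · [[-1, -10/3, -2/3], [1, 11/3, 1/3], [2, 6, 1]] = [[6, -3, 1], [-6, -5, 3]].

M = [[6, -3, 1], [-6, -5, 3]]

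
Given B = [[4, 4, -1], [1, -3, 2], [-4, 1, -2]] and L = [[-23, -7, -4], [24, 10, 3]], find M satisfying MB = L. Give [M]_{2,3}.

-6

Since B sits to the right of M, M = LB⁻¹.
B has determinant 3; B⁻¹ = [[4/3, 7/3, 5/3], [-2, -4, -3], [-11/3, -20/3, -16/3]].
M = LB⁻¹ = [[-23, -7, -4], [24, 10, 3]] · [[4/3, 7/3, 5/3], [-2, -4, -3], [-11/3, -20/3, -16/3]] = [[-2, 1, 4], [1, -4, -6]].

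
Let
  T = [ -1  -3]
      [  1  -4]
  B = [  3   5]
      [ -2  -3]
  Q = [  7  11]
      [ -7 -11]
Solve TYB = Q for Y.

Isolating Y: multiply by T⁻¹ from the left and B⁻¹ from the right, so Y = T⁻¹QB⁻¹.
T has determinant 7; T⁻¹ = [[-4/7, 3/7], [-1/7, -1/7]].
det B = 1; the adjugate gives B⁻¹ = [[-3, -5], [2, 3]].
T⁻¹Q = [[-7, -11], [0, 0]].
Y = (T⁻¹Q)B⁻¹ = [[-1, 2], [0, 0]].

Y = [[-1, 2], [0, 0]]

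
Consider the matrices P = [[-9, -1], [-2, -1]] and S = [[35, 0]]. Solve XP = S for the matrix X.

X = [[-5, 5]]

P is on the right of X, so right-multiply by P⁻¹: X = SP⁻¹.
det P = 7; the adjugate gives P⁻¹ = [[-1/7, 1/7], [2/7, -9/7]].
X = SP⁻¹ = [[35, 0]] · [[-1/7, 1/7], [2/7, -9/7]] = [[-5, 5]].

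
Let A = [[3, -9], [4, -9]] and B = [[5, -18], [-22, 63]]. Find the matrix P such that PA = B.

P = [[3, -1], [-6, -1]]

Right-multiplying both sides by A⁻¹ gives P = BA⁻¹.
det A = 9, so A⁻¹ = [[-1, 1], [-4/9, 1/3]].
P = BA⁻¹ = [[5, -18], [-22, 63]] · [[-1, 1], [-4/9, 1/3]] = [[3, -1], [-6, -1]].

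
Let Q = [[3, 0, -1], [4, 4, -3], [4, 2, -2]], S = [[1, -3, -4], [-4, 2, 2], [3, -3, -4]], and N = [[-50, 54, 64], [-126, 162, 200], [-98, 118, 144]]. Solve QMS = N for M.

Isolating M: multiply by Q⁻¹ from the left and S⁻¹ from the right, so M = Q⁻¹NS⁻¹.
det Q = 2, so Q⁻¹ = [[-1, -1, 2], [-2, -1, 5/2], [-4, -3, 6]].
det S = 4, so S⁻¹ = [[-1/2, 0, 1/2], [-5/2, 2, 7/2], [3/2, -3/2, -5/2]].
Q⁻¹N = [[-20, 20, 24], [-19, 25, 32], [-10, 6, 8]].
M = (Q⁻¹N)S⁻¹ = [[-4, 4, 0], [-5, 2, -2], [2, 0, -4]].

M = [[-4, 4, 0], [-5, 2, -2], [2, 0, -4]]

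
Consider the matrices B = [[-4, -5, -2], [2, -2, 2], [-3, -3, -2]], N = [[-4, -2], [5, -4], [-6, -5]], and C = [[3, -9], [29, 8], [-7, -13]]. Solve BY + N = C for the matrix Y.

BY = C − N = [[7, -7], [24, 12], [-1, -8]].
Since B multiplies Y on the left, Y = B⁻¹(C − N).
det B = -6; the adjugate gives B⁻¹ = [[-5/3, 2/3, 7/3], [1/3, -1/3, -2/3], [2, -1/2, -3]].
Y = B⁻¹(C − N) = [[2, 1], [-5, -1], [5, 4]].

Y = [[2, 1], [-5, -1], [5, 4]]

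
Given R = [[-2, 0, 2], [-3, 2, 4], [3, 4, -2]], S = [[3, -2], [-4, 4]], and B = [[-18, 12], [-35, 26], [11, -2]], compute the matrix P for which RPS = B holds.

P = [[3, 0], [0, 1], [0, 0]]

Isolating P: multiply by R⁻¹ from the left and S⁻¹ from the right, so P = R⁻¹BS⁻¹.
det R = 4, so R⁻¹ = [[-5, 2, -1], [3/2, -1/2, 1/2], [-9/2, 2, -1]].
S has determinant 4; S⁻¹ = [[1, 1/2], [1, 3/4]].
R⁻¹B = [[9, -6], [-4, 4], [0, 0]].
P = (R⁻¹B)S⁻¹ = [[3, 0], [0, 1], [0, 0]].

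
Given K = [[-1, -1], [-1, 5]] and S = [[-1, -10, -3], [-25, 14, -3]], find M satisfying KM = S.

M = [[5, 6, 3], [-4, 4, 0]]

Left-multiplying both sides by K⁻¹ gives M = K⁻¹S.
det K = -6, so K⁻¹ = [[-5/6, -1/6], [-1/6, 1/6]].
M = K⁻¹S = [[-5/6, -1/6], [-1/6, 1/6]] · [[-1, -10, -3], [-25, 14, -3]] = [[5, 6, 3], [-4, 4, 0]].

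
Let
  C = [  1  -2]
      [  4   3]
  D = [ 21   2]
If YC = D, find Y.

Since C sits to the right of Y, Y = DC⁻¹.
det C = 11; the adjugate gives C⁻¹ = [[3/11, 2/11], [-4/11, 1/11]].
Y = DC⁻¹ = [[21, 2]] · [[3/11, 2/11], [-4/11, 1/11]] = [[5, 4]].

Y = [[5, 4]]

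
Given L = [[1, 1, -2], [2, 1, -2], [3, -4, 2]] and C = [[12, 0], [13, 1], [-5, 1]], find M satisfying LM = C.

M = [[1, 1], [-1, 1], [-6, 1]]

Left-multiplying both sides by L⁻¹ gives M = L⁻¹C.
det L = 6, so L⁻¹ = [[-1, 1, 0], [-5/3, 4/3, -1/3], [-11/6, 7/6, -1/6]].
M = L⁻¹C = [[-1, 1, 0], [-5/3, 4/3, -1/3], [-11/6, 7/6, -1/6]] · [[12, 0], [13, 1], [-5, 1]] = [[1, 1], [-1, 1], [-6, 1]].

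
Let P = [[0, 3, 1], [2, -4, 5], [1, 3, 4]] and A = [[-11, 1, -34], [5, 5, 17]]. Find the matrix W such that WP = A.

W = [[-2, -4, -3], [0, 1, 3]]

P is on the right of W, so right-multiply by P⁻¹: W = AP⁻¹.
det P = 1; the adjugate gives P⁻¹ = [[-31, -9, 19], [-3, -1, 2], [10, 3, -6]].
W = AP⁻¹ = [[-11, 1, -34], [5, 5, 17]] · [[-31, -9, 19], [-3, -1, 2], [10, 3, -6]] = [[-2, -4, -3], [0, 1, 3]].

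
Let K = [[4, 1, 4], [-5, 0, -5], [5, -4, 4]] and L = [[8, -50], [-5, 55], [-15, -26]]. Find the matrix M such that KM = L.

M = [[-3, -6], [4, -6], [4, -5]]

Left-multiplying both sides by K⁻¹ gives M = K⁻¹L.
det K = -5, so K⁻¹ = [[4, 4, 1], [1, 4/5, 0], [-4, -21/5, -1]].
M = K⁻¹L = [[4, 4, 1], [1, 4/5, 0], [-4, -21/5, -1]] · [[8, -50], [-5, 55], [-15, -26]] = [[-3, -6], [4, -6], [4, -5]].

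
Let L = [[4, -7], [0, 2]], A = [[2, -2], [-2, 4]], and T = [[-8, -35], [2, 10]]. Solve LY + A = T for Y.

LY = T − A = [[-10, -33], [4, 6]].
L is on the left of Y, so left-multiply by L⁻¹: Y = L⁻¹(T − A).
L has determinant 8; L⁻¹ = [[1/4, 7/8], [0, 1/2]].
Y = L⁻¹(T − A) = [[1, -3], [2, 3]].

Y = [[1, -3], [2, 3]]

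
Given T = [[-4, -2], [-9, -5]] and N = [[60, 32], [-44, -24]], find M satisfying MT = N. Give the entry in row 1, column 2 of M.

-4

Right-multiplying both sides by T⁻¹ gives M = NT⁻¹.
T has determinant 2; T⁻¹ = [[-5/2, 1], [9/2, -2]].
M = NT⁻¹ = [[60, 32], [-44, -24]] · [[-5/2, 1], [9/2, -2]] = [[-6, -4], [2, 4]].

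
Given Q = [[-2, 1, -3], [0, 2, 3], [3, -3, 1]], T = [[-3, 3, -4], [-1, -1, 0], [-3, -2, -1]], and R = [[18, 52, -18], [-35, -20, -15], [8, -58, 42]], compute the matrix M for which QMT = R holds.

M = Q⁻¹RT⁻¹ (apply Q⁻¹ on the left and T⁻¹ on the right).
det Q = 5, so Q⁻¹ = [[11/5, 8/5, 9/5], [9/5, 7/5, 6/5], [-6/5, -3/5, -4/5]].
T has determinant -2; T⁻¹ = [[-1/2, -11/2, 2], [1/2, 9/2, -2], [1/2, 15/2, -3]].
Q⁻¹R = [[-2, -22, 12], [-7, -4, -3], [-7, -4, -3]].
M = (Q⁻¹R)T⁻¹ = [[-4, 2, 4], [0, -2, 3], [0, -2, 3]].

M = [[-4, 2, 4], [0, -2, 3], [0, -2, 3]]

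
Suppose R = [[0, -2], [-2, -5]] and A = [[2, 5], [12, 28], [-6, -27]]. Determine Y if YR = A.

Y = [[0, -1], [1, -6], [6, 3]]

Right-multiplying both sides by R⁻¹ gives Y = AR⁻¹.
det R = -4; the adjugate gives R⁻¹ = [[5/4, -1/2], [-1/2, 0]].
Y = AR⁻¹ = [[2, 5], [12, 28], [-6, -27]] · [[5/4, -1/2], [-1/2, 0]] = [[0, -1], [1, -6], [6, 3]].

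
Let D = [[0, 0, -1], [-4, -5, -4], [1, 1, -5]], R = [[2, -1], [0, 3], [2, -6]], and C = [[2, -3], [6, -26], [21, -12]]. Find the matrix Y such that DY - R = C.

DY = C + R = [[4, -4], [6, -23], [23, -18]].
D is on the left of Y, so left-multiply by D⁻¹: Y = D⁻¹(C + R).
det D = -1; the adjugate gives D⁻¹ = [[-29, 1, 5], [24, -1, -4], [-1, 0, 0]].
Y = D⁻¹(C + R) = [[5, 3], [-2, -1], [-4, 4]].

Y = [[5, 3], [-2, -1], [-4, 4]]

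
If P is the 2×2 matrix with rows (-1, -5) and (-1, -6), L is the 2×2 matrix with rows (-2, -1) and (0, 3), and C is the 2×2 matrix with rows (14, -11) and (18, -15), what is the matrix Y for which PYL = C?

Left-multiply by P⁻¹ and right-multiply by L⁻¹: Y = P⁻¹CL⁻¹.
P has determinant 1; P⁻¹ = [[-6, 5], [1, -1]].
det L = -6; the adjugate gives L⁻¹ = [[-1/2, -1/6], [0, 1/3]].
P⁻¹C = [[6, -9], [-4, 4]].
Y = (P⁻¹C)L⁻¹ = [[-3, -4], [2, 2]].

Y = [[-3, -4], [2, 2]]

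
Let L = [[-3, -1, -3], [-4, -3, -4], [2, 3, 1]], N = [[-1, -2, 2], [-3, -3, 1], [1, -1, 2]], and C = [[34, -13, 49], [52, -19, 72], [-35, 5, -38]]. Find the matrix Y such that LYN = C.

Y = [[-5, 5, -3], [1, 0, -3], [1, -2, -2]]

Isolating Y: multiply by L⁻¹ from the left and N⁻¹ from the right, so Y = L⁻¹CN⁻¹.
L has determinant -5; L⁻¹ = [[-9/5, 8/5, 1], [4/5, -3/5, 0], [6/5, -7/5, -1]].
N has determinant 3; N⁻¹ = [[-5/3, 2/3, 4/3], [7/3, -4/3, -5/3], [2, -1, -1]].
L⁻¹C = [[-13, -2, -11], [-4, 1, -4], [3, 6, -4]].
Y = (L⁻¹C)N⁻¹ = [[-5, 5, -3], [1, 0, -3], [1, -2, -2]].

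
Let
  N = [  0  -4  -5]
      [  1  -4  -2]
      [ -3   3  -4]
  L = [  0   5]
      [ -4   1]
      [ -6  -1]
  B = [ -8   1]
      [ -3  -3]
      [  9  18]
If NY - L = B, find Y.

NY = B + L = [[-8, 6], [-7, -2], [3, 17]].
N is on the left of Y, so left-multiply by N⁻¹: Y = N⁻¹(B + L).
det N = 5; the adjugate gives N⁻¹ = [[22/5, -31/5, -12/5], [2, -3, -1], [-9/5, 12/5, 4/5]].
Y = N⁻¹(B + L) = [[1, -2], [2, 1], [0, -2]].

Y = [[1, -2], [2, 1], [0, -2]]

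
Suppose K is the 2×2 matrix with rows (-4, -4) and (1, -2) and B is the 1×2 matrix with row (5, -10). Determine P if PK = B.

Right-multiplying both sides by K⁻¹ gives P = BK⁻¹.
K has determinant 12; K⁻¹ = [[-1/6, 1/3], [-1/12, -1/3]].
P = BK⁻¹ = [[5, -10]] · [[-1/6, 1/3], [-1/12, -1/3]] = [[0, 5]].

P = [[0, 5]]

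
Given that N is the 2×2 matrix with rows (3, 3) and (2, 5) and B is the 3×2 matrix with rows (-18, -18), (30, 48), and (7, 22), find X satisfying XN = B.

Since N sits to the right of X, X = BN⁻¹.
det N = 9; the adjugate gives N⁻¹ = [[5/9, -1/3], [-2/9, 1/3]].
X = BN⁻¹ = [[-18, -18], [30, 48], [7, 22]] · [[5/9, -1/3], [-2/9, 1/3]] = [[-6, 0], [6, 6], [-1, 5]].

X = [[-6, 0], [6, 6], [-1, 5]]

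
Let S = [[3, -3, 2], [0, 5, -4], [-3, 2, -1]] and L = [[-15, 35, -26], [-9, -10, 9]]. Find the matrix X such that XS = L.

X = [[-5, 4, 0], [-4, -4, -1]]

Right-multiplying both sides by S⁻¹ gives X = LS⁻¹.
det S = 3, so S⁻¹ = [[1, 1/3, 2/3], [4, 1, 4], [5, 1, 5]].
X = LS⁻¹ = [[-15, 35, -26], [-9, -10, 9]] · [[1, 1/3, 2/3], [4, 1, 4], [5, 1, 5]] = [[-5, 4, 0], [-4, -4, -1]].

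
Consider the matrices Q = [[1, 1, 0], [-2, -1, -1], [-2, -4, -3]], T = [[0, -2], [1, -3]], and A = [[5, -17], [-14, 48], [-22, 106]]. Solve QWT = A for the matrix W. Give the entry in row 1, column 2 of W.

W = Q⁻¹AT⁻¹ (apply Q⁻¹ on the left and T⁻¹ on the right).
Q has determinant -5; Q⁻¹ = [[1/5, -3/5, 1/5], [4/5, 3/5, -1/5], [-6/5, -2/5, -1/5]].
T has determinant 2; T⁻¹ = [[-3/2, 1], [-1/2, 0]].
Q⁻¹A = [[5, -11], [0, -6], [4, -20]].
W = (Q⁻¹A)T⁻¹ = [[-2, 5], [3, 0], [4, 4]].

5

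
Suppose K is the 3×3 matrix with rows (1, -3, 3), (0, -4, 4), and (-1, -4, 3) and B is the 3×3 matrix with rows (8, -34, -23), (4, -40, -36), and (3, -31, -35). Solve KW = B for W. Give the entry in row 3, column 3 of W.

Since K multiplies W on the left, W = K⁻¹B.
det K = 4; the adjugate gives K⁻¹ = [[1, -3/4, 0], [-1, 3/2, -1], [-1, 7/4, -1]].
W = K⁻¹B = [[1, -3/4, 0], [-1, 3/2, -1], [-1, 7/4, -1]] · [[8, -34, -23], [4, -40, -36], [3, -31, -35]] = [[5, -4, 4], [-5, 5, 4], [-4, -5, -5]].

-5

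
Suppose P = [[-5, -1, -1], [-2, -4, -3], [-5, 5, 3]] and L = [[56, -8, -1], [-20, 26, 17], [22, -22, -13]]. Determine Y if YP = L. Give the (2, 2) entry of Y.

-5

Since P sits to the right of Y, Y = LP⁻¹.
P has determinant -6; P⁻¹ = [[-1/2, 1/3, 1/6], [-7/2, 10/3, 13/6], [5, -5, -3]].
Y = LP⁻¹ = [[56, -8, -1], [-20, 26, 17], [22, -22, -13]] · [[-1/2, 1/3, 1/6], [-7/2, 10/3, 13/6], [5, -5, -3]] = [[-5, -3, -5], [4, -5, 2], [1, -1, -5]].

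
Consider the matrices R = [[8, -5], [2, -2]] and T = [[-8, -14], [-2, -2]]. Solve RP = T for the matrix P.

Left-multiplying both sides by R⁻¹ gives P = R⁻¹T.
det R = -6; the adjugate gives R⁻¹ = [[1/3, -5/6], [1/3, -4/3]].
P = R⁻¹T = [[1/3, -5/6], [1/3, -4/3]] · [[-8, -14], [-2, -2]] = [[-1, -3], [0, -2]].

P = [[-1, -3], [0, -2]]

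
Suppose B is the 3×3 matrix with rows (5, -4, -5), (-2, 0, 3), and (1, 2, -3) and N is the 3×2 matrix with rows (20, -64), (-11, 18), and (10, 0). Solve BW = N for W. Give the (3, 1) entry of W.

B is on the left of W, so left-multiply by B⁻¹: W = B⁻¹N.
det B = 2; the adjugate gives B⁻¹ = [[-3, -11, -6], [-3/2, -5, -5/2], [-2, -7, -4]].
W = B⁻¹N = [[-3, -11, -6], [-3/2, -5, -5/2], [-2, -7, -4]] · [[20, -64], [-11, 18], [10, 0]] = [[1, -6], [0, 6], [-3, 2]].

-3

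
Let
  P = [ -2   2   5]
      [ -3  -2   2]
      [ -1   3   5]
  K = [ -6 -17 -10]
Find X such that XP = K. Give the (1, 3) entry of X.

Since P sits to the right of X, X = KP⁻¹.
det P = 3, so P⁻¹ = [[-16/3, 5/3, 14/3], [13/3, -5/3, -11/3], [-11/3, 4/3, 10/3]].
X = KP⁻¹ = [[-6, -17, -10]] · [[-16/3, 5/3, 14/3], [13/3, -5/3, -11/3], [-11/3, 4/3, 10/3]] = [[-5, 5, 1]].

1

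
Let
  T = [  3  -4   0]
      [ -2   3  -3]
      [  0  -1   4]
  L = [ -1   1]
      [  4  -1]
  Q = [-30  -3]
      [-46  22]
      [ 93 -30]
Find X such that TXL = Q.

X = T⁻¹QL⁻¹ (apply T⁻¹ on the left and L⁻¹ on the right).
T has determinant -5; T⁻¹ = [[-9/5, -16/5, -12/5], [-8/5, -12/5, -9/5], [-2/5, -3/5, -1/5]].
det L = -3, so L⁻¹ = [[1/3, 1/3], [4/3, 1/3]].
T⁻¹Q = [[-22, 7], [-9, 6], [21, -6]].
X = (T⁻¹Q)L⁻¹ = [[2, -5], [5, -1], [-1, 5]].

X = [[2, -5], [5, -1], [-1, 5]]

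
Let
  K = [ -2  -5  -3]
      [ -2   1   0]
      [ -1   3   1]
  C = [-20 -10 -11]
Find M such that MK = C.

Right-multiplying both sides by K⁻¹ gives M = CK⁻¹.
det K = 3; the adjugate gives K⁻¹ = [[1/3, -4/3, 1], [2/3, -5/3, 2], [-5/3, 11/3, -4]].
M = CK⁻¹ = [[-20, -10, -11]] · [[1/3, -4/3, 1], [2/3, -5/3, 2], [-5/3, 11/3, -4]] = [[5, 3, 4]].

M = [[5, 3, 4]]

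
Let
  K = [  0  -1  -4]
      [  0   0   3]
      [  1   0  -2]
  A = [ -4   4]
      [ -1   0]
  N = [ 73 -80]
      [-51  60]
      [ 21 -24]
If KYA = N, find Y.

Y = K⁻¹NA⁻¹ (apply K⁻¹ on the left and A⁻¹ on the right).
det K = -3; the adjugate gives K⁻¹ = [[0, 2/3, 1], [-1, -4/3, 0], [0, 1/3, 0]].
det A = 4, so A⁻¹ = [[0, -1], [1/4, -1]].
K⁻¹N = [[-13, 16], [-5, 0], [-17, 20]].
Y = (K⁻¹N)A⁻¹ = [[4, -3], [0, 5], [5, -3]].

Y = [[4, -3], [0, 5], [5, -3]]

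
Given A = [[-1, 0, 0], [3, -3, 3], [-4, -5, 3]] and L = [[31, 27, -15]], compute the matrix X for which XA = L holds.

Right-multiplying both sides by A⁻¹ gives X = LA⁻¹.
det A = -6; the adjugate gives A⁻¹ = [[-1, 0, 0], [7/2, 1/2, -1/2], [9/2, 5/6, -1/2]].
X = LA⁻¹ = [[31, 27, -15]] · [[-1, 0, 0], [7/2, 1/2, -1/2], [9/2, 5/6, -1/2]] = [[-4, 1, -6]].

X = [[-4, 1, -6]]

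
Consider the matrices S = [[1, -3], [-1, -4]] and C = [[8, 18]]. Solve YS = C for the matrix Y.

Right-multiplying both sides by S⁻¹ gives Y = CS⁻¹.
S has determinant -7; S⁻¹ = [[4/7, -3/7], [-1/7, -1/7]].
Y = CS⁻¹ = [[8, 18]] · [[4/7, -3/7], [-1/7, -1/7]] = [[2, -6]].

Y = [[2, -6]]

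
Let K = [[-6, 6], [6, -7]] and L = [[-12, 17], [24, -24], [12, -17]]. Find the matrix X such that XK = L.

Right-multiplying both sides by K⁻¹ gives X = LK⁻¹.
K has determinant 6; K⁻¹ = [[-7/6, -1], [-1, -1]].
X = LK⁻¹ = [[-12, 17], [24, -24], [12, -17]] · [[-7/6, -1], [-1, -1]] = [[-3, -5], [-4, 0], [3, 5]].

X = [[-3, -5], [-4, 0], [3, 5]]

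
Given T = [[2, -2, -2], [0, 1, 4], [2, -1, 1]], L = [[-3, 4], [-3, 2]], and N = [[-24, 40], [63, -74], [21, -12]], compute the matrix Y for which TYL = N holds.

Y = [[5, -4], [4, -1], [-5, -1]]

Isolating Y: multiply by T⁻¹ from the left and L⁻¹ from the right, so Y = T⁻¹NL⁻¹.
det T = -2; the adjugate gives T⁻¹ = [[-5/2, -2, 3], [-4, -3, 4], [1, 1, -1]].
det L = 6; the adjugate gives L⁻¹ = [[1/3, -2/3], [1/2, -1/2]].
T⁻¹N = [[-3, 12], [-9, 14], [18, -22]].
Y = (T⁻¹N)L⁻¹ = [[5, -4], [4, -1], [-5, -1]].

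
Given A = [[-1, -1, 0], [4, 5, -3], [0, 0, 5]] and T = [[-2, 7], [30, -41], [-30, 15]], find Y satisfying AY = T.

Y = [[-2, -3], [4, -4], [-6, 3]]

A is on the left of Y, so left-multiply by A⁻¹: Y = A⁻¹T.
A has determinant -5; A⁻¹ = [[-5, -1, -3/5], [4, 1, 3/5], [0, 0, 1/5]].
Y = A⁻¹T = [[-5, -1, -3/5], [4, 1, 3/5], [0, 0, 1/5]] · [[-2, 7], [30, -41], [-30, 15]] = [[-2, -3], [4, -4], [-6, 3]].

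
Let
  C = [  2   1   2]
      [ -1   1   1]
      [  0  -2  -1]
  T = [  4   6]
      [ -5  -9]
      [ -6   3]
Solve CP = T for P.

P = [[5, 6], [6, 0], [-6, -3]]

Since C multiplies P on the left, P = C⁻¹T.
C has determinant 5; C⁻¹ = [[1/5, -3/5, -1/5], [-1/5, -2/5, -4/5], [2/5, 4/5, 3/5]].
P = C⁻¹T = [[1/5, -3/5, -1/5], [-1/5, -2/5, -4/5], [2/5, 4/5, 3/5]] · [[4, 6], [-5, -9], [-6, 3]] = [[5, 6], [6, 0], [-6, -3]].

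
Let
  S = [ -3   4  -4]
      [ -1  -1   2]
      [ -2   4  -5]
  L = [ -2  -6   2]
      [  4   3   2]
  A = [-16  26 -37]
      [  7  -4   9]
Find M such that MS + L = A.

MS = A − L = [[-14, 32, -39], [3, -7, 7]].
Right-multiplying both sides by S⁻¹ gives M = (A − L)S⁻¹.
det S = -3, so S⁻¹ = [[1, -4/3, -4/3], [3, -7/3, -10/3], [2, -4/3, -7/3]].
M = (A − L)S⁻¹ = [[4, -4, 3], [-4, 3, 3]].

M = [[4, -4, 3], [-4, 3, 3]]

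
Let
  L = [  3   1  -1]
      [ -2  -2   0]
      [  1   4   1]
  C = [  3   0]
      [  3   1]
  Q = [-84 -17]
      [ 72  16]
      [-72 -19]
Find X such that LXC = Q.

Left-multiply by L⁻¹ and right-multiply by C⁻¹: X = L⁻¹QC⁻¹.
det L = 2, so L⁻¹ = [[-1, -5/2, -1], [1, 2, 1], [-3, -11/2, -2]].
det C = 3; the adjugate gives C⁻¹ = [[1/3, 0], [-1, 1]].
L⁻¹Q = [[-24, -4], [-12, -4], [0, 1]].
X = (L⁻¹Q)C⁻¹ = [[-4, -4], [0, -4], [-1, 1]].

X = [[-4, -4], [0, -4], [-1, 1]]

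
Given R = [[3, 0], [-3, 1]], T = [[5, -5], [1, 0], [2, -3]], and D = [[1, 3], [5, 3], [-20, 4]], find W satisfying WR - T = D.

WR = D + T = [[6, -2], [6, 3], [-18, 1]].
R is on the right of W, so right-multiply by R⁻¹: W = (D + T)R⁻¹.
det R = 3; the adjugate gives R⁻¹ = [[1/3, 0], [1, 1]].
W = (D + T)R⁻¹ = [[0, -2], [5, 3], [-5, 1]].

W = [[0, -2], [5, 3], [-5, 1]]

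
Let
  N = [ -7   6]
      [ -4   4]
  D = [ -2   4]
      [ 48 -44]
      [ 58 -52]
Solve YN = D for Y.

Y = [[-2, 4], [-4, -5], [-6, -4]]

Right-multiplying both sides by N⁻¹ gives Y = DN⁻¹.
det N = -4, so N⁻¹ = [[-1, 3/2], [-1, 7/4]].
Y = DN⁻¹ = [[-2, 4], [48, -44], [58, -52]] · [[-1, 3/2], [-1, 7/4]] = [[-2, 4], [-4, -5], [-6, -4]].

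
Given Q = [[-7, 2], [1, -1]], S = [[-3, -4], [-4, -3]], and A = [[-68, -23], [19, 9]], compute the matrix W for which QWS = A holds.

W = Q⁻¹AS⁻¹ (apply Q⁻¹ on the left and S⁻¹ on the right).
det Q = 5; the adjugate gives Q⁻¹ = [[-1/5, -2/5], [-1/5, -7/5]].
S has determinant -7; S⁻¹ = [[3/7, -4/7], [-4/7, 3/7]].
Q⁻¹A = [[6, 1], [-13, -8]].
W = (Q⁻¹A)S⁻¹ = [[2, -3], [-1, 4]].

W = [[2, -3], [-1, 4]]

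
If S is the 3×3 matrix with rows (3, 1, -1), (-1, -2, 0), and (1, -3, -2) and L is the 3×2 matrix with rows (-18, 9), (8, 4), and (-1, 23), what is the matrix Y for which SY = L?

Y = [[-6, 2], [-1, -3], [-1, -6]]

Since S multiplies Y on the left, Y = S⁻¹L.
det S = 5, so S⁻¹ = [[4/5, 1, -2/5], [-2/5, -1, 1/5], [1, 2, -1]].
Y = S⁻¹L = [[4/5, 1, -2/5], [-2/5, -1, 1/5], [1, 2, -1]] · [[-18, 9], [8, 4], [-1, 23]] = [[-6, 2], [-1, -3], [-1, -6]].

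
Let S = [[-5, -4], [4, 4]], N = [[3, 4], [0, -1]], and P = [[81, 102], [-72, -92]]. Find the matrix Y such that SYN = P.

Y = S⁻¹PN⁻¹ (apply S⁻¹ on the left and N⁻¹ on the right).
det S = -4, so S⁻¹ = [[-1, -1], [1, 5/4]].
det N = -3, so N⁻¹ = [[1/3, 4/3], [0, -1]].
S⁻¹P = [[-9, -10], [-9, -13]].
Y = (S⁻¹P)N⁻¹ = [[-3, -2], [-3, 1]].

Y = [[-3, -2], [-3, 1]]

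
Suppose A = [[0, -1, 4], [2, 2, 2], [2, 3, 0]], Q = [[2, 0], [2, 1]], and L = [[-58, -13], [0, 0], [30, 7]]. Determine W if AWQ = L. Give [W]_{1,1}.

W = A⁻¹LQ⁻¹ (apply A⁻¹ on the left and Q⁻¹ on the right).
det A = 4, so A⁻¹ = [[-3/2, 3, -5/2], [1, -2, 2], [1/2, -1/2, 1/2]].
det Q = 2; the adjugate gives Q⁻¹ = [[1/2, 0], [-1, 1]].
A⁻¹L = [[12, 2], [2, 1], [-14, -3]].
W = (A⁻¹L)Q⁻¹ = [[4, 2], [0, 1], [-4, -3]].

4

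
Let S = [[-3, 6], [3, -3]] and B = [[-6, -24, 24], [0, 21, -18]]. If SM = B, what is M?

M = [[-2, 6, -4], [-2, -1, 2]]

S is on the left of M, so left-multiply by S⁻¹: M = S⁻¹B.
det S = -9; the adjugate gives S⁻¹ = [[1/3, 2/3], [1/3, 1/3]].
M = S⁻¹B = [[1/3, 2/3], [1/3, 1/3]] · [[-6, -24, 24], [0, 21, -18]] = [[-2, 6, -4], [-2, -1, 2]].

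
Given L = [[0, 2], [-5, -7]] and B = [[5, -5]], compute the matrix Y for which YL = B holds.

Y = [[-6, -1]]

Right-multiplying both sides by L⁻¹ gives Y = BL⁻¹.
det L = 10; the adjugate gives L⁻¹ = [[-7/10, -1/5], [1/2, 0]].
Y = BL⁻¹ = [[5, -5]] · [[-7/10, -1/5], [1/2, 0]] = [[-6, -1]].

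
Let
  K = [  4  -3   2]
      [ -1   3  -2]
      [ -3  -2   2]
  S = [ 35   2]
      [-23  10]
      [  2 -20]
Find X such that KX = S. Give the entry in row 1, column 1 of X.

Since K multiplies X on the left, X = K⁻¹S.
K has determinant 6; K⁻¹ = [[1/3, 1/3, 0], [4/3, 7/3, 1], [11/6, 17/6, 3/2]].
X = K⁻¹S = [[1/3, 1/3, 0], [4/3, 7/3, 1], [11/6, 17/6, 3/2]] · [[35, 2], [-23, 10], [2, -20]] = [[4, 4], [-5, 6], [2, 2]].

4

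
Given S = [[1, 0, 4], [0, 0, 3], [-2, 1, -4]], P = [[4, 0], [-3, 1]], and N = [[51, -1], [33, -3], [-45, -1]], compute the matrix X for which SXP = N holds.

X = [[4, 3], [4, 1], [2, -1]]

X = S⁻¹NP⁻¹ (apply S⁻¹ on the left and P⁻¹ on the right).
det S = -3, so S⁻¹ = [[1, -4/3, 0], [2, -4/3, 1], [0, 1/3, 0]].
det P = 4, so P⁻¹ = [[1/4, 0], [3/4, 1]].
S⁻¹N = [[7, 3], [13, 1], [11, -1]].
X = (S⁻¹N)P⁻¹ = [[4, 3], [4, 1], [2, -1]].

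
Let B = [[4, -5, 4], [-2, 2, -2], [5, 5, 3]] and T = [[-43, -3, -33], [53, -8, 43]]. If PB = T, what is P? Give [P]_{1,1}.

-4

Since B sits to the right of P, P = TB⁻¹.
B has determinant 4; B⁻¹ = [[4, 35/4, 1/2], [-1, -2, 0], [-5, -45/4, -1/2]].
P = TB⁻¹ = [[-43, -3, -33], [53, -8, 43]] · [[4, 35/4, 1/2], [-1, -2, 0], [-5, -45/4, -1/2]] = [[-4, 1, -5], [5, -4, 5]].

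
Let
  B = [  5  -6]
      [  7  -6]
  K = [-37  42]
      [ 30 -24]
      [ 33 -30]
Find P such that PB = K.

Right-multiplying both sides by B⁻¹ gives P = KB⁻¹.
B has determinant 12; B⁻¹ = [[-1/2, 1/2], [-7/12, 5/12]].
P = KB⁻¹ = [[-37, 42], [30, -24], [33, -30]] · [[-1/2, 1/2], [-7/12, 5/12]] = [[-6, -1], [-1, 5], [1, 4]].

P = [[-6, -1], [-1, 5], [1, 4]]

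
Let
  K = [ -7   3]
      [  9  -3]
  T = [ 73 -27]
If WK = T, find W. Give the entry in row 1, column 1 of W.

Right-multiplying both sides by K⁻¹ gives W = TK⁻¹.
det K = -6, so K⁻¹ = [[1/2, 1/2], [3/2, 7/6]].
W = TK⁻¹ = [[73, -27]] · [[1/2, 1/2], [3/2, 7/6]] = [[-4, 5]].

-4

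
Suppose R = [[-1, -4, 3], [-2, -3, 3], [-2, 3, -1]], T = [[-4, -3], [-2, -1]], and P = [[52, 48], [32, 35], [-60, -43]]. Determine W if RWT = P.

W = [[-1, -5], [2, -1], [-5, 3]]

Isolating W: multiply by R⁻¹ from the left and T⁻¹ from the right, so W = R⁻¹PT⁻¹.
det R = 2; the adjugate gives R⁻¹ = [[-3, 5/2, -3/2], [-4, 7/2, -3/2], [-6, 11/2, -5/2]].
T has determinant -2; T⁻¹ = [[1/2, -3/2], [-1, 2]].
R⁻¹P = [[14, 8], [-6, -5], [14, 12]].
W = (R⁻¹P)T⁻¹ = [[-1, -5], [2, -1], [-5, 3]].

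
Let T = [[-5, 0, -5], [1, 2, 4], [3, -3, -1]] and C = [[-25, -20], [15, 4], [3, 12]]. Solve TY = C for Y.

Y = [[-1, 4], [-4, 0], [6, 0]]

Left-multiplying both sides by T⁻¹ gives Y = T⁻¹C.
det T = -5, so T⁻¹ = [[-2, -3, -2], [-13/5, -4, -3], [9/5, 3, 2]].
Y = T⁻¹C = [[-2, -3, -2], [-13/5, -4, -3], [9/5, 3, 2]] · [[-25, -20], [15, 4], [3, 12]] = [[-1, 4], [-4, 0], [6, 0]].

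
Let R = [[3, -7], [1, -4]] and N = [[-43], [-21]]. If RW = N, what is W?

W = [[-5], [4]]

Since R multiplies W on the left, W = R⁻¹N.
det R = -5, so R⁻¹ = [[4/5, -7/5], [1/5, -3/5]].
W = R⁻¹N = [[4/5, -7/5], [1/5, -3/5]] · [[-43], [-21]] = [[-5], [4]].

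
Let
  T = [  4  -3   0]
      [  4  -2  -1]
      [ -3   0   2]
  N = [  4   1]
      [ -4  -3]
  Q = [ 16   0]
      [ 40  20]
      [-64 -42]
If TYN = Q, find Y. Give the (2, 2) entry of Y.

Left-multiply by T⁻¹ and right-multiply by N⁻¹: Y = T⁻¹QN⁻¹.
det T = -1, so T⁻¹ = [[4, -6, -3], [5, -8, -4], [6, -9, -4]].
det N = -8, so N⁻¹ = [[3/8, 1/8], [-1/2, -1/2]].
T⁻¹Q = [[16, 6], [16, 8], [-8, -12]].
Y = (T⁻¹Q)N⁻¹ = [[3, -1], [2, -2], [3, 5]].

-2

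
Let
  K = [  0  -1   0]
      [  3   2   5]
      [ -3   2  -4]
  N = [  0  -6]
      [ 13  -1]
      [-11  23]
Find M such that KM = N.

K is on the left of M, so left-multiply by K⁻¹: M = K⁻¹N.
K has determinant 3; K⁻¹ = [[-6, -4/3, -5/3], [-1, 0, 0], [4, 1, 1]].
M = K⁻¹N = [[-6, -4/3, -5/3], [-1, 0, 0], [4, 1, 1]] · [[0, -6], [13, -1], [-11, 23]] = [[1, -1], [0, 6], [2, -2]].

M = [[1, -1], [0, 6], [2, -2]]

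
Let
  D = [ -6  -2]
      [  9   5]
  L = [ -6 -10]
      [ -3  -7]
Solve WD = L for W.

W = [[-5, -4], [-4, -3]]

D is on the right of W, so right-multiply by D⁻¹: W = LD⁻¹.
D has determinant -12; D⁻¹ = [[-5/12, -1/6], [3/4, 1/2]].
W = LD⁻¹ = [[-6, -10], [-3, -7]] · [[-5/12, -1/6], [3/4, 1/2]] = [[-5, -4], [-4, -3]].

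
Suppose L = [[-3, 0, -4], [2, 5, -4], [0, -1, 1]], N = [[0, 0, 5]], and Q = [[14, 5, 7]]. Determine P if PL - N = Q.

P = [[-4, 1, 0]]

PL = Q + N = [[14, 5, 12]].
L is on the right of P, so right-multiply by L⁻¹: P = (Q + N)L⁻¹.
L has determinant 5; L⁻¹ = [[1/5, 4/5, 4], [-2/5, -3/5, -4], [-2/5, -3/5, -3]].
P = (Q + N)L⁻¹ = [[-4, 1, 0]].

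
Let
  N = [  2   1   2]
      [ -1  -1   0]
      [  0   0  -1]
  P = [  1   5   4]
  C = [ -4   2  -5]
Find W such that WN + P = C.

WN = C − P = [[-5, -3, -9]].
Since N sits to the right of W, W = (C − P)N⁻¹.
N has determinant 1; N⁻¹ = [[1, 1, 2], [-1, -2, -2], [0, 0, -1]].
W = (C − P)N⁻¹ = [[-2, 1, 5]].

W = [[-2, 1, 5]]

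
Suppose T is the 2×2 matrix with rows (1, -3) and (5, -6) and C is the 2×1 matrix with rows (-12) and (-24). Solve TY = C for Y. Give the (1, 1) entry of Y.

T is on the left of Y, so left-multiply by T⁻¹: Y = T⁻¹C.
det T = 9, so T⁻¹ = [[-2/3, 1/3], [-5/9, 1/9]].
Y = T⁻¹C = [[-2/3, 1/3], [-5/9, 1/9]] · [[-12], [-24]] = [[0], [4]].

0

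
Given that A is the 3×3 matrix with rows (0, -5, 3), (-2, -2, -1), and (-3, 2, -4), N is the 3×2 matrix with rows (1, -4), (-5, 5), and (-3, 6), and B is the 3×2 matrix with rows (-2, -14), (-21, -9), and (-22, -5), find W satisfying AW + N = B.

W = [[3, 5], [3, 2], [4, 0]]

AW = B − N = [[-3, -10], [-16, -14], [-19, -11]].
A is on the left of W, so left-multiply by A⁻¹: W = A⁻¹(B − N).
det A = -5, so A⁻¹ = [[-2, 14/5, -11/5], [1, -9/5, 6/5], [2, -3, 2]].
W = A⁻¹(B − N) = [[3, 5], [3, 2], [4, 0]].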